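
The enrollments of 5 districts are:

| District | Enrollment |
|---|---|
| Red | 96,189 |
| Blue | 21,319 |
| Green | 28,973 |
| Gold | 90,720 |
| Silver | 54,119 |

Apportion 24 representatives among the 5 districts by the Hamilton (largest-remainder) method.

Red: 8, Blue: 2, Green: 2, Gold: 8, Silver: 4

Total 291320; standard divisor 291320/24 ≈ 12138.333.
Standard quotas: Red 7.9244, Blue 1.7563, Green 2.3869, Gold 7.4738, Silver 4.4585.
Lower quotas: Red 7, Blue 1, Green 2, Gold 7, Silver 4 (sum 21, leaving 3 seats).
Remainders in descending order: Red 0.9244, Blue 0.7563, Gold 0.4738, Silver 0.4585, Green 0.3869.
Largest remainders: Red, Blue, Gold receive the extra seats.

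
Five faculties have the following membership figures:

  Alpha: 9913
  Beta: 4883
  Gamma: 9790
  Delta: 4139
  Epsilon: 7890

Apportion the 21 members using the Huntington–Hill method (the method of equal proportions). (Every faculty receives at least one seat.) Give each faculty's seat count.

Alpha 6; Beta 3; Gamma 6; Delta 2; Epsilon 4

With divisor 1776: modified quotas Alpha 5.582, Beta 2.749, Gamma 5.512, Delta 2.331, Epsilon 4.443.
Geometric-mean thresholds: Alpha √(5·6)=5.477, Beta √(2·3)=2.449, Gamma √(5·6)=5.477, Delta √(2·3)=2.449, Epsilon √(4·5)=4.472.
Each quota rounded against its threshold gives Alpha 6, Beta 3, Gamma 6, Delta 2, Epsilon 4 (total 21).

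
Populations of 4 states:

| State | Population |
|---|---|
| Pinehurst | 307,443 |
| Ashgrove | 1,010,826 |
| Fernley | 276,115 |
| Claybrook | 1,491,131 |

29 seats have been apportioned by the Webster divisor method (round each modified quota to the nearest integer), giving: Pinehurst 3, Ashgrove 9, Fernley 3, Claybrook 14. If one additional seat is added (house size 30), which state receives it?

Priority for the next seat is population ÷ (current seats + 0.5).
Priorities: Pinehurst 87840.857, Ashgrove 106402.737, Fernley 78890.000, Claybrook 102836.621.
Highest priority: Ashgrove.

Ashgrove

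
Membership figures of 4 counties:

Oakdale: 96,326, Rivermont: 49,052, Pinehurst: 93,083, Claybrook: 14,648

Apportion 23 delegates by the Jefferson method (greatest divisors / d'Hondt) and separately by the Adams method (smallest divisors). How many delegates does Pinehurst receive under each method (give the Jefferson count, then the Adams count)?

9 and 8

Jefferson: Oakdale 9, Rivermont 4, Pinehurst 9, Claybrook 1.
Adams: Oakdale 8, Rivermont 5, Pinehurst 8, Claybrook 2.
Pinehurst gets 9 under Jefferson and 8 under Adams.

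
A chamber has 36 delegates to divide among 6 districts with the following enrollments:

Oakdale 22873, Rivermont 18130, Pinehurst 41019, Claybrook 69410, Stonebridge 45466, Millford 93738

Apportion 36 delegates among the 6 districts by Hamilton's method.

Oakdale 3; Rivermont 2; Pinehurst 5; Claybrook 8; Stonebridge 6; Millford 12

The standard divisor is 290636/36 ≈ 8073.222.
Standard quotas: Oakdale 2.8332, Rivermont 2.2457, Pinehurst 5.0809, Claybrook 8.5976, Stonebridge 5.6317, Millford 11.6110.
Lower quotas: Oakdale 2, Rivermont 2, Pinehurst 5, Claybrook 8, Stonebridge 5, Millford 11 (sum 33, leaving 3 seats).
Remainders in descending order: Oakdale 0.8332, Stonebridge 0.6317, Millford 0.6110, Claybrook 0.5976, Rivermont 0.2457, Pinehurst 0.0809.
Largest remainders: Oakdale, Stonebridge, Millford receive the extra seats.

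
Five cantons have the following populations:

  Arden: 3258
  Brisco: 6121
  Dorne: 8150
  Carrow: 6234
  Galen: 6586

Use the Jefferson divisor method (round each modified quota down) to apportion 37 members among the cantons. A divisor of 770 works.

With modified divisor 770: modified quotas Arden 4.231, Brisco 7.949, Dorne 10.584, Carrow 8.096, Galen 8.553.
Rounding down: Arden 4, Brisco 7, Dorne 10, Carrow 8, Galen 8 (total 37).

Arden 4, Brisco 7, Dorne 10, Carrow 8, Galen 8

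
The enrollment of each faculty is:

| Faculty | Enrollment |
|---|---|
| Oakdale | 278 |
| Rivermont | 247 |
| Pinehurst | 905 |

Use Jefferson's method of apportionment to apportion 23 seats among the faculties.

Oakdale 4, Rivermont 4, Pinehurst 15

Standard divisor 1430/23 ≈ 62.174; standard quotas: Oakdale 4.471, Rivermont 3.973, Pinehurst 14.556.
Rounding down gives 4, 3, 14 = 21 seats, so the divisor must be adjusted.
With modified divisor 60: modified quotas Oakdale 4.633, Rivermont 4.117, Pinehurst 15.083.
Rounding down: Oakdale 4, Rivermont 4, Pinehurst 15 (total 23).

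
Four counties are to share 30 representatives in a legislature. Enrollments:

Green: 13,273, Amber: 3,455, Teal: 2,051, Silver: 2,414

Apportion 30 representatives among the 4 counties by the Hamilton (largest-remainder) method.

Green=19, Amber=5, Teal=3, Silver=3

Standard divisor: 21193 ÷ 30 ≈ 706.433.
Standard quotas: Green 18.7888, Amber 4.8908, Teal 2.9033, Silver 3.4172.
Lower quotas: Green 18, Amber 4, Teal 2, Silver 3 (sum 27, leaving 3 seats).
Remainders in descending order: Teal 0.9033, Amber 0.8908, Green 0.7888, Silver 0.4172.
Largest remainders: Teal, Amber, Green receive the extra seats.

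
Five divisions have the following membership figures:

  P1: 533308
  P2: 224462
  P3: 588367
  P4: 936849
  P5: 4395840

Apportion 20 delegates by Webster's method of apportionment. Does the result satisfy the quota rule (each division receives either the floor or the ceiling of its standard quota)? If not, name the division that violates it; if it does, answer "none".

Standard quotas: P1 1.597, P2 0.672, P3 1.762, P4 2.805, P5 13.164.
Webster allocation: P1 2, P2 1, P3 2, P4 3, P5 12.
P5 has quota 13.164 (lower 13, upper 14) but receives 12 — outside the quota interval.

P5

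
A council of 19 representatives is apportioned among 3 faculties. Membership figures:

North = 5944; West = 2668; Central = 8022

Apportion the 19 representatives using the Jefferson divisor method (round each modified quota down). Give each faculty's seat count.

Standard divisor 16634/19 ≈ 875.474; standard quotas: North 6.789, West 3.047, Central 9.163.
Rounding down gives 6, 3, 9 = 18 seats, so the divisor must be adjusted.
With modified divisor 830: modified quotas North 7.161, West 3.214, Central 9.665.
Rounding down: North 7, West 3, Central 9 (total 19).

North=7; West=3; Central=9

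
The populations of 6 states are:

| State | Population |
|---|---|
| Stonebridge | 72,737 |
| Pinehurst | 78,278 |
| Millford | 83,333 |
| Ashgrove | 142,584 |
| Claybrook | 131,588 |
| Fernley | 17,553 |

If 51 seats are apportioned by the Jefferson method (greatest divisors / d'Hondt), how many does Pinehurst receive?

Standard divisor 526073/51 ≈ 10315.157; standard quotas: Stonebridge 7.051, Pinehurst 7.589, Millford 8.079, Ashgrove 13.823, Claybrook 12.757, Fernley 1.702.
Rounding down gives 7, 7, 8, 13, 12, 1 = 48 seats, so the divisor must be adjusted.
With modified divisor 9600: modified quotas Stonebridge 7.577, Pinehurst 8.154, Millford 8.681, Ashgrove 14.852, Claybrook 13.707, Fernley 1.828.
Rounding down: Stonebridge 7, Pinehurst 8, Millford 8, Ashgrove 14, Claybrook 13, Fernley 1 (total 51).
Pinehurst receives 8.

8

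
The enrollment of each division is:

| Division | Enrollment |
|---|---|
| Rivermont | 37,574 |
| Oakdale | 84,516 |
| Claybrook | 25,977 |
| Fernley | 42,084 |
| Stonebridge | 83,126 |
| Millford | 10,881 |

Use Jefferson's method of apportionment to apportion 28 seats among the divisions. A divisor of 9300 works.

Rivermont=4, Oakdale=9, Claybrook=2, Fernley=4, Stonebridge=8, Millford=1

With modified divisor 9300: modified quotas Rivermont 4.040, Oakdale 9.088, Claybrook 2.793, Fernley 4.525, Stonebridge 8.938, Millford 1.170.
Rounding down: Rivermont 4, Oakdale 9, Claybrook 2, Fernley 4, Stonebridge 8, Millford 1 (total 28).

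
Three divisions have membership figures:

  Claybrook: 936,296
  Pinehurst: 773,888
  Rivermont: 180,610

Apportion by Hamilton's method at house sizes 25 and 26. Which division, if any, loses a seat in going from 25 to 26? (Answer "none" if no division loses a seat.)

Rivermont

At 25 seats: Claybrook 12, Pinehurst 10, Rivermont 3.
At 26 seats: Claybrook 13, Pinehurst 11, Rivermont 2.
Rivermont drops from 3 to 2.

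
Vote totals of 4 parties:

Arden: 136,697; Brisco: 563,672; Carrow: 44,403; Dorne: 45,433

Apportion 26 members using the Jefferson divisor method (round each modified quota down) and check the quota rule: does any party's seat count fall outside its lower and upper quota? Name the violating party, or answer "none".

Standard quotas: Arden 4.498, Brisco 18.546, Carrow 1.461, Dorne 1.495.
Jefferson allocation: Arden 4, Brisco 20, Carrow 1, Dorne 1.
Brisco has quota 18.546 (lower 18, upper 19) but receives 20 — outside the quota interval.

Brisco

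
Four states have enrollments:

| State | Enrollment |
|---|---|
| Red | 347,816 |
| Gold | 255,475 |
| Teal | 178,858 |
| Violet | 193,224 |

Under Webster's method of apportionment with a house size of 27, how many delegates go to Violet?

Standard divisor 975373/27 ≈ 36124.926; standard quotas: Red 9.628, Gold 7.072, Teal 4.951, Violet 5.349.
Rounding to the nearest integer gives Red 10, Gold 7, Teal 5, Violet 5 — total 27, matching the house size, so no adjustment is needed.
Violet receives 5.

5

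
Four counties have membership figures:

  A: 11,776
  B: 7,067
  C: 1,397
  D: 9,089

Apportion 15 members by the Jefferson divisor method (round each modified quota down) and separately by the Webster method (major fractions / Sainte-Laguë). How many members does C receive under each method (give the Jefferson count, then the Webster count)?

0 and 1

Jefferson: A 6, B 4, C 0, D 5.
Webster: A 6, B 3, C 1, D 5.
C gets 0 under Jefferson and 1 under Webster.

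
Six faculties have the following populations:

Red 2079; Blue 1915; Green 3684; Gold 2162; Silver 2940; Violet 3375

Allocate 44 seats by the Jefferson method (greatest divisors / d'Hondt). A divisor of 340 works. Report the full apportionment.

With modified divisor 340: modified quotas Red 6.115, Blue 5.632, Green 10.835, Gold 6.359, Silver 8.647, Violet 9.926.
Rounding down: Red 6, Blue 5, Green 10, Gold 6, Silver 8, Violet 9 (total 44).

Red=6; Blue=5; Green=10; Gold=6; Silver=8; Violet=9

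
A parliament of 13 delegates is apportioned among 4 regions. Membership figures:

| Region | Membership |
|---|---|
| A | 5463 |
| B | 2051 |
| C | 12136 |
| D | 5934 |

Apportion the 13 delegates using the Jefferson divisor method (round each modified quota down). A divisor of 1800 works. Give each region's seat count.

With modified divisor 1800: modified quotas A 3.035, B 1.139, C 6.742, D 3.297.
Rounding down: A 3, B 1, C 6, D 3 (total 13).

A=3; B=1; C=6; D=3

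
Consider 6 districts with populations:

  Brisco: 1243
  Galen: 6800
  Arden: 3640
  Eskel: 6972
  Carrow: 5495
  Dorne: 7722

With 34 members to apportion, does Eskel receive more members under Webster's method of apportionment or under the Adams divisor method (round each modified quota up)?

Webster

Webster: Brisco 1, Galen 7, Arden 4, Eskel 8, Carrow 6, Dorne 8.
Adams: Brisco 2, Galen 7, Arden 4, Eskel 7, Carrow 6, Dorne 8.
Eskel gets 8 under Webster and 7 under Adams.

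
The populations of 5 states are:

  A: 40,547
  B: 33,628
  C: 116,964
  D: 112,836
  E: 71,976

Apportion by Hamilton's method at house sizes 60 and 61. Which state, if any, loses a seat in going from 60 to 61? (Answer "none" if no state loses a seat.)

At 60 seats: A 6, B 5, C 19, D 18, E 12.
At 61 seats: A 7, B 5, C 19, D 18, E 12.
No state's allocation decreased.

none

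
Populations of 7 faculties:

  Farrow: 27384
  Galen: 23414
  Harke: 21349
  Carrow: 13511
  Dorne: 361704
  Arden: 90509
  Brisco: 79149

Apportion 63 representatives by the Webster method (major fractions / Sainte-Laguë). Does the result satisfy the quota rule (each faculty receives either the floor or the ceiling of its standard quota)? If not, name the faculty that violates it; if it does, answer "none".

Standard quotas: Farrow 2.796, Galen 2.391, Harke 2.180, Carrow 1.380, Dorne 36.931, Arden 9.241, Brisco 8.081.
Webster allocation: Farrow 3, Galen 2, Harke 2, Carrow 1, Dorne 38, Arden 9, Brisco 8.
Dorne has quota 36.931 (lower 36, upper 37) but receives 38 — outside the quota interval.

Dorne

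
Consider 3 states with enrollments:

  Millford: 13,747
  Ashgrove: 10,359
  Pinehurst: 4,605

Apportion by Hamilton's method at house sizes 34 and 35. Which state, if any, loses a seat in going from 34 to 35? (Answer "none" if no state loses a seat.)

Pinehurst

At 34 seats: Millford 16, Ashgrove 12, Pinehurst 6.
At 35 seats: Millford 17, Ashgrove 13, Pinehurst 5.
Pinehurst drops from 6 to 5.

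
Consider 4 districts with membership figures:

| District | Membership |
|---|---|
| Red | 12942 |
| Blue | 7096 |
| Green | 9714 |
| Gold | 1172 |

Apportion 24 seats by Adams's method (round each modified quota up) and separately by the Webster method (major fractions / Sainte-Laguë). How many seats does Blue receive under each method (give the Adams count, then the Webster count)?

6 and 5

Adams: Red 10, Blue 6, Green 7, Gold 1.
Webster: Red 10, Blue 5, Green 8, Gold 1.
Blue gets 6 under Adams and 5 under Webster.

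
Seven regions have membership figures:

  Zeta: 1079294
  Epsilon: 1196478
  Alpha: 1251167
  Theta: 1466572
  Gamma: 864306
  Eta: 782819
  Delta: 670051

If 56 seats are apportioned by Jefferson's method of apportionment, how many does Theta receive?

Standard divisor 7310687/56 ≈ 130547.982; standard quotas: Zeta 8.267, Epsilon 9.165, Alpha 9.584, Theta 11.234, Gamma 6.621, Eta 5.996, Delta 5.133.
Rounding down gives 8, 9, 9, 11, 6, 5, 5 = 53 seats, so the divisor must be adjusted.
With modified divisor 122800: modified quotas Zeta 8.789, Epsilon 9.743, Alpha 10.189, Theta 11.943, Gamma 7.038, Eta 6.375, Delta 5.456.
Rounding down: Zeta 8, Epsilon 9, Alpha 10, Theta 11, Gamma 7, Eta 6, Delta 5 (total 56).
Theta receives 11.

11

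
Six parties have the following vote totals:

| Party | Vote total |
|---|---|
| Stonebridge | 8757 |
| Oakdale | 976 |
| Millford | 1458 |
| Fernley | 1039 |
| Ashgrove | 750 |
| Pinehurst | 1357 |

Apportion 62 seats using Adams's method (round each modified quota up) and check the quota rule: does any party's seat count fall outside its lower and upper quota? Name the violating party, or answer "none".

Standard quotas: Stonebridge 37.869, Oakdale 4.221, Millford 6.305, Fernley 4.493, Ashgrove 3.243, Pinehurst 5.868.
Adams allocation: Stonebridge 36, Oakdale 5, Millford 6, Fernley 5, Ashgrove 4, Pinehurst 6.
Stonebridge has quota 37.869 (lower 37, upper 38) but receives 36 — outside the quota interval.

Stonebridge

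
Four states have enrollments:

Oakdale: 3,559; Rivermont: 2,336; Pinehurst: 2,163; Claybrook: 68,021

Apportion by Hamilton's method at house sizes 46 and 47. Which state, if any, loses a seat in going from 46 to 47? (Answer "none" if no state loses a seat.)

At 46 seats: Oakdale 2, Rivermont 2, Pinehurst 1, Claybrook 41.
At 47 seats: Oakdale 2, Rivermont 2, Pinehurst 1, Claybrook 42.
No state's allocation decreased.

none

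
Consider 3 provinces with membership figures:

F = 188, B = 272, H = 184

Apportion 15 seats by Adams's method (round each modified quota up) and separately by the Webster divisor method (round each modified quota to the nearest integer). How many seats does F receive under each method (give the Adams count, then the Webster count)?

5 and 4

Adams: F 5, B 6, H 4.
Webster: F 4, B 7, H 4.
F gets 5 under Adams and 4 under Webster.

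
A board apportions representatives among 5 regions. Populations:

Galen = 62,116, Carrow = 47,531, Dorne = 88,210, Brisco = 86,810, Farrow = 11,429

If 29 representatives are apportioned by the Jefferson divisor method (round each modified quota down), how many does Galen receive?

6

Standard divisor 296096/29 ≈ 10210.207; standard quotas: Galen 6.084, Carrow 4.655, Dorne 8.639, Brisco 8.502, Farrow 1.119.
Rounding down gives 6, 4, 8, 8, 1 = 27 seats, so the divisor must be adjusted.
With modified divisor 9600: modified quotas Galen 6.470, Carrow 4.951, Dorne 9.189, Brisco 9.043, Farrow 1.191.
Rounding down: Galen 6, Carrow 4, Dorne 9, Brisco 9, Farrow 1 (total 29).
Galen receives 6.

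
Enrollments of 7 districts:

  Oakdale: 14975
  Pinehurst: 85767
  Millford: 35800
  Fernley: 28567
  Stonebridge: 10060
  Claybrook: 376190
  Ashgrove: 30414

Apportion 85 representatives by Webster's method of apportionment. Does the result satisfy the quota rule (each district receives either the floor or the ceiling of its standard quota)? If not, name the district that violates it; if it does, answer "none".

Standard quotas: Oakdale 2.188, Pinehurst 12.531, Millford 5.231, Fernley 4.174, Stonebridge 1.470, Claybrook 54.963, Ashgrove 4.444.
Webster allocation: Oakdale 2, Pinehurst 13, Millford 5, Fernley 4, Stonebridge 1, Claybrook 56, Ashgrove 4.
Claybrook has quota 54.963 (lower 54, upper 55) but receives 56 — outside the quota interval.

Claybrook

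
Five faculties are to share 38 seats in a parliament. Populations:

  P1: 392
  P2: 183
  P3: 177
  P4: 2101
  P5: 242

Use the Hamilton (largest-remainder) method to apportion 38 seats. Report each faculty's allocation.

Standard divisor: 3095 ÷ 38 ≈ 81.447.
Standard quotas: P1 4.813, P2 2.247, P3 2.173, P4 25.796, P5 2.971.
Lower quotas: P1 4, P2 2, P3 2, P4 25, P5 2 (sum 35, leaving 3 seats).
Remainders in descending order: P5 0.971, P1 0.813, P4 0.796, P2 0.247, P3 0.173.
Largest remainders: P5, P1, P4 receive the extra seats.

P1 5, P2 2, P3 2, P4 26, P5 3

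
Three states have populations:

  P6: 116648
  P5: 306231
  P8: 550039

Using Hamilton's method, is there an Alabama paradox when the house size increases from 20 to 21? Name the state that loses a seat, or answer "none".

At 20 seats: P6 3, P5 6, P8 11.
At 21 seats: P6 2, P5 7, P8 12.
P6 drops from 3 to 2.

P6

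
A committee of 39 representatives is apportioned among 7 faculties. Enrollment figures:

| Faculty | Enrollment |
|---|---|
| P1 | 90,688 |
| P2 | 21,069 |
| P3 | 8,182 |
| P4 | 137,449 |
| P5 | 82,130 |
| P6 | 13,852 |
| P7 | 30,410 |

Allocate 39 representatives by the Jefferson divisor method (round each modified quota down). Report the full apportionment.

P1=9, P2=2, P3=0, P4=15, P5=9, P6=1, P7=3

Standard divisor 383780/39 ≈ 9840.513; standard quotas: P1 9.216, P2 2.141, P3 0.831, P4 13.968, P5 8.346, P6 1.408, P7 3.090.
Rounding down gives 9, 2, 0, 13, 8, 1, 3 = 36 seats, so the divisor must be adjusted.
With modified divisor 9100: modified quotas P1 9.966, P2 2.315, P3 0.899, P4 15.104, P5 9.025, P6 1.522, P7 3.342.
Rounding down: P1 9, P2 2, P3 0, P4 15, P5 9, P6 1, P7 3 (total 39).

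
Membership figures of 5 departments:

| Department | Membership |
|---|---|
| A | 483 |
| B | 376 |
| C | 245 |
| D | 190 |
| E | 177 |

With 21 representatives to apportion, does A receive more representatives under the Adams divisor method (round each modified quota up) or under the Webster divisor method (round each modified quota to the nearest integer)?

Adams: A 6, B 5, C 4, D 3, E 3.
Webster: A 7, B 5, C 3, D 3, E 3.
A gets 6 under Adams and 7 under Webster.

Webster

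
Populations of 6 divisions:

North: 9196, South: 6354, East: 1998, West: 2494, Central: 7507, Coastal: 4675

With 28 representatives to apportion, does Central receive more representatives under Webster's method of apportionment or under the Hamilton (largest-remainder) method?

Webster: North 8, South 6, East 2, West 2, Central 6, Coastal 4.
Hamilton: North 8, South 5, East 2, West 2, Central 7, Coastal 4.
Central gets 6 under Webster and 7 under Hamilton.

Hamilton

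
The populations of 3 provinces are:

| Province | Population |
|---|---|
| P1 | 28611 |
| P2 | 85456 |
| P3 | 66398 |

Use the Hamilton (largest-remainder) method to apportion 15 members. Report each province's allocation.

The standard divisor is 180465/15 = 12031.
Standard quotas: P1 2.3781, P2 7.1030, P3 5.5189.
Lower quotas: P1 2, P2 7, P3 5 (sum 14, leaving 1 seat).
Remainders in descending order: P3 0.5189, P1 0.3781, P2 0.1030.
The surplus seat goes to P3.

P1 2, P2 7, P3 6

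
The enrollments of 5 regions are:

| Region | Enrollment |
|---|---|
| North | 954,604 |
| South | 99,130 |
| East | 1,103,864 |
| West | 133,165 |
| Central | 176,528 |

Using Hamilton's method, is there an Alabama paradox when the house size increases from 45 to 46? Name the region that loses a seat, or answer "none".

At 45 seats: North 17, South 2, East 20, West 3, Central 3.
At 46 seats: North 18, South 2, East 21, West 2, Central 3.
West drops from 3 to 2.

West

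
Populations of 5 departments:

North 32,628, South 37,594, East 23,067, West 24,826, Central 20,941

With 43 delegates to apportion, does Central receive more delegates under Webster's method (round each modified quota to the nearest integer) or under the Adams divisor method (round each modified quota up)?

Adams

Webster: North 10, South 12, East 7, West 8, Central 6.
Adams: North 10, South 11, East 7, West 8, Central 7.
Central gets 6 under Webster and 7 under Adams.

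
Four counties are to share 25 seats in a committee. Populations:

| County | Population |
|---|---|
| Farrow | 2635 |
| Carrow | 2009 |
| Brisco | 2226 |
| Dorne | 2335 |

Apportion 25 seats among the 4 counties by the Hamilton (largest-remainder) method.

Farrow=7; Carrow=6; Brisco=6; Dorne=6

The standard divisor is 9205/25 ≈ 368.2.
Standard quotas: Farrow 7.156, Carrow 5.456, Brisco 6.046, Dorne 6.342.
Lower quotas: Farrow 7, Carrow 5, Brisco 6, Dorne 6 (sum 24, leaving 1 seat).
Remainders in descending order: Carrow 0.456, Dorne 0.342, Farrow 0.156, Brisco 0.046.
The surplus seat goes to Carrow.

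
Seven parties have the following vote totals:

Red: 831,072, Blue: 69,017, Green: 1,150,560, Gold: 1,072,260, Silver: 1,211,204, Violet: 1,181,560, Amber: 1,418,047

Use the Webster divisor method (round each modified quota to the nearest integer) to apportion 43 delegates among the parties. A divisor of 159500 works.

Red=5, Blue=0, Green=7, Gold=7, Silver=8, Violet=7, Amber=9

With modified divisor 159500: modified quotas Red 5.210, Blue 0.433, Green 7.214, Gold 6.723, Silver 7.594, Violet 7.408, Amber 8.891.
Rounding to the nearest integer: Red 5, Blue 0, Green 7, Gold 7, Silver 8, Violet 7, Amber 9 (total 43).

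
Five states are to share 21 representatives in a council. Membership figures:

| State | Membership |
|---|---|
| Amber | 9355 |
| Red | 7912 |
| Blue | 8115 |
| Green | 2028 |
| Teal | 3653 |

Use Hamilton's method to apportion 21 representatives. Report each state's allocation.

The standard divisor is 31063/21 ≈ 1479.19.
Standard quotas: Amber 6.3244, Red 5.3489, Blue 5.4861, Green 1.3710, Teal 2.4696.
Lower quotas: Amber 6, Red 5, Blue 5, Green 1, Teal 2 (sum 19, leaving 2 seats).
Remainders in descending order: Blue 0.4861, Teal 0.4696, Green 0.3710, Red 0.3489, Amber 0.3244.
The surplus seats go to Blue, Teal.

Amber 6; Red 5; Blue 6; Green 1; Teal 3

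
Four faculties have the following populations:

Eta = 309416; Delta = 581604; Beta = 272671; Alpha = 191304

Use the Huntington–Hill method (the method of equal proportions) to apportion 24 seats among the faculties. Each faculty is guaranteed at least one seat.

With divisor 55973: modified quotas Eta 5.528, Delta 10.391, Beta 4.871, Alpha 3.418.
Geometric-mean thresholds: Eta √(5·6)=5.477, Delta √(10·11)=10.488, Beta √(4·5)=4.472, Alpha √(3·4)=3.464.
Each quota rounded against its threshold gives Eta 6, Delta 10, Beta 5, Alpha 3 (total 24).

Eta: 6, Delta: 10, Beta: 5, Alpha: 3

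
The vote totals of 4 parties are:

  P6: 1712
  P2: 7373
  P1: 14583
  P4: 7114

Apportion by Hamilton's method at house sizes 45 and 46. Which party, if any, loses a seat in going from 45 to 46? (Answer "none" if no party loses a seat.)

At 45 seats: P6 3, P2 11, P1 21, P4 10.
At 46 seats: P6 2, P2 11, P1 22, P4 11.
P6 drops from 3 to 2.

P6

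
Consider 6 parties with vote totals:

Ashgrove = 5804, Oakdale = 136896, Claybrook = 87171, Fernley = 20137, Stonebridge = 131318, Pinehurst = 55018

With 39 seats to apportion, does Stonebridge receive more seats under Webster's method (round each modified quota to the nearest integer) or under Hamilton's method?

Webster: Ashgrove 1, Oakdale 12, Claybrook 8, Fernley 2, Stonebridge 11, Pinehurst 5.
Hamilton: Ashgrove 0, Oakdale 12, Claybrook 8, Fernley 2, Stonebridge 12, Pinehurst 5.
Stonebridge gets 11 under Webster and 12 under Hamilton.

Hamilton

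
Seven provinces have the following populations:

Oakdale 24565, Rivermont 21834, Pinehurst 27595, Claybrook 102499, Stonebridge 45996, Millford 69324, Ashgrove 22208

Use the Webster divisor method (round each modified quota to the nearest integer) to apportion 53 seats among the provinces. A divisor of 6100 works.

Oakdale: 4, Rivermont: 4, Pinehurst: 5, Claybrook: 17, Stonebridge: 8, Millford: 11, Ashgrove: 4

With modified divisor 6100: modified quotas Oakdale 4.027, Rivermont 3.579, Pinehurst 4.524, Claybrook 16.803, Stonebridge 7.540, Millford 11.365, Ashgrove 3.641.
Rounding to the nearest integer: Oakdale 4, Rivermont 4, Pinehurst 5, Claybrook 17, Stonebridge 8, Millford 11, Ashgrove 4 (total 53).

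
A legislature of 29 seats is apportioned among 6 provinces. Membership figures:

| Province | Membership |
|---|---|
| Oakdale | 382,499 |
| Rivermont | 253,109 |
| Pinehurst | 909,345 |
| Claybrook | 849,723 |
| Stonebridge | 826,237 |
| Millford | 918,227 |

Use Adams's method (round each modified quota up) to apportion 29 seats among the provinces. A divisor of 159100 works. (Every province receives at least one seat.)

With modified divisor 159100: modified quotas Oakdale 2.404, Rivermont 1.591, Pinehurst 5.716, Claybrook 5.341, Stonebridge 5.193, Millford 5.771.
Rounding up: Oakdale 3, Rivermont 2, Pinehurst 6, Claybrook 6, Stonebridge 6, Millford 6 (total 29).

Oakdale 3, Rivermont 2, Pinehurst 6, Claybrook 6, Stonebridge 6, Millford 6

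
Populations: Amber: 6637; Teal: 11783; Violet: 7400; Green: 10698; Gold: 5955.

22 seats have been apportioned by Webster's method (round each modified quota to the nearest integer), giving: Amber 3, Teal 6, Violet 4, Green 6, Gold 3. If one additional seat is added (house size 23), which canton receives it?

Amber

Priority for the next seat is population ÷ (current seats + 0.5).
Priorities: Amber 1896.286, Teal 1812.769, Violet 1644.444, Green 1645.846, Gold 1701.429.
Highest priority: Amber.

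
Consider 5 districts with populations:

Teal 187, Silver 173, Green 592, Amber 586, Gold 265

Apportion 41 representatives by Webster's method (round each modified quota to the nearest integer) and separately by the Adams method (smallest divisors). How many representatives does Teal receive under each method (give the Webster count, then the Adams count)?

Webster: Teal 4, Silver 4, Green 14, Amber 13, Gold 6.
Adams: Teal 5, Silver 4, Green 13, Amber 13, Gold 6.
Teal gets 4 under Webster and 5 under Adams.

4 and 5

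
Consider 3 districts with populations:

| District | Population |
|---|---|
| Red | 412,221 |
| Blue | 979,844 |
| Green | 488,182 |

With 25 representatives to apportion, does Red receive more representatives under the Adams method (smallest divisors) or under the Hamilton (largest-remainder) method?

Adams: Red 6, Blue 13, Green 6.
Hamilton: Red 5, Blue 13, Green 7.
Red gets 6 under Adams and 5 under Hamilton.

Adams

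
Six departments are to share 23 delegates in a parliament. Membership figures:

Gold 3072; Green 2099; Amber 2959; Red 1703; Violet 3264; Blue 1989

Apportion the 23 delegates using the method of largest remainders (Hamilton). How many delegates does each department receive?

Gold=5, Green=3, Amber=4, Red=3, Violet=5, Blue=3

Standard divisor: 15086 ÷ 23 ≈ 655.913.
Standard quotas: Gold 4.684, Green 3.200, Amber 4.511, Red 2.596, Violet 4.976, Blue 3.032.
Lower quotas: Gold 4, Green 3, Amber 4, Red 2, Violet 4, Blue 3 (sum 20, leaving 3 seats).
Remainders in descending order: Violet 0.976, Gold 0.684, Red 0.596, Amber 0.511, Green 0.200, Blue 0.032.
Largest remainders: Violet, Gold, Red receive the extra seats.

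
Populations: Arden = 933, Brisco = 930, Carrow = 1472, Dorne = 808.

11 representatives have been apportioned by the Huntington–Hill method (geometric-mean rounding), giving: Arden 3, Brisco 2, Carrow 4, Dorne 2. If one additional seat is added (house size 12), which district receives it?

Brisco

Priority for the next seat is population ÷ (√(s·(s+1))).
Priorities: Arden 269.334, Brisco 379.671, Carrow 329.149, Dorne 329.865.
Highest priority: Brisco.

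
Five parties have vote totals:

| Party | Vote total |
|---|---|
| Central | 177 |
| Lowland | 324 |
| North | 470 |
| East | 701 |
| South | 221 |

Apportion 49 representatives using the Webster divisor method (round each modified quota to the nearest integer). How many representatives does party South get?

Standard divisor 1893/49 ≈ 38.633; standard quotas: Central 4.582, Lowland 8.387, North 12.166, East 18.145, South 5.721.
Rounding to the nearest integer gives Central 5, Lowland 8, North 12, East 18, South 6 — total 49, matching the house size, so no adjustment is needed.
South receives 6.

6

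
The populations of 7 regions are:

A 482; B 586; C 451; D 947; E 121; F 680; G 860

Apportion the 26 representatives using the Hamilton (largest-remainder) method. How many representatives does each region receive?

Standard divisor: 4127 ÷ 26 ≈ 158.731.
Standard quotas: A 3.037, B 3.692, C 2.841, D 5.966, E 0.762, F 4.284, G 5.418.
Lower quotas: A 3, B 3, C 2, D 5, E 0, F 4, G 5 (sum 22, leaving 4 seats).
Remainders in descending order: D 0.966, C 0.841, E 0.762, B 0.692, G 0.418, F 0.284, A 0.037.
The surplus seats go to D, C, E, B.

A 3, B 4, C 3, D 6, E 1, F 4, G 5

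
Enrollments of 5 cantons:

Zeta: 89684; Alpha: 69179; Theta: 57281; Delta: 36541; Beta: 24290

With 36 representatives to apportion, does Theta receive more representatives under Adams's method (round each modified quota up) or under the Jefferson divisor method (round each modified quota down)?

Adams: Zeta 11, Alpha 9, Theta 8, Delta 5, Beta 3.
Jefferson: Zeta 12, Alpha 9, Theta 7, Delta 5, Beta 3.
Theta gets 8 under Adams and 7 under Jefferson.

Adams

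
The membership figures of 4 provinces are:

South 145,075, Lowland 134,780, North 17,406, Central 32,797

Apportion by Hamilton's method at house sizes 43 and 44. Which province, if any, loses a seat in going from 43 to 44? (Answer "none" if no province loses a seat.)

At 43 seats: South 19, Lowland 18, North 2, Central 4.
At 44 seats: South 19, Lowland 18, North 2, Central 5.
No province's allocation decreased.

none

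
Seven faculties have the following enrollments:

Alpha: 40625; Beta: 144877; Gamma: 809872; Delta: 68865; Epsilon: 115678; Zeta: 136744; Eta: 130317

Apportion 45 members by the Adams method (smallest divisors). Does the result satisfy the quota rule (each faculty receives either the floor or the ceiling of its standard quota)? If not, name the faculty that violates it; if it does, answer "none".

Gamma

Standard quotas: Alpha 1.263, Beta 4.506, Gamma 25.186, Delta 2.142, Epsilon 3.598, Zeta 4.253, Eta 4.053.
Adams allocation: Alpha 2, Beta 5, Gamma 24, Delta 2, Epsilon 4, Zeta 4, Eta 4.
Gamma has quota 25.186 (lower 25, upper 26) but receives 24 — outside the quota interval.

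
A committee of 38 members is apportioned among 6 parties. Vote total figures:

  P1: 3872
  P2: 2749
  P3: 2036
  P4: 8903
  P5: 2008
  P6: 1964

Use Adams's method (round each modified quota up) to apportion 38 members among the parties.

Standard divisor 21532/38 ≈ 566.632; standard quotas: P1 6.833, P2 4.851, P3 3.593, P4 15.712, P5 3.544, P6 3.466.
Rounding up gives 7, 5, 4, 16, 4, 4 = 40 seats, so the divisor must be adjusted.
With modified divisor 640: modified quotas P1 6.050, P2 4.295, P3 3.181, P4 13.911, P5 3.138, P6 3.069.
Rounding up: P1 7, P2 5, P3 4, P4 14, P5 4, P6 4 (total 38).

P1 7, P2 5, P3 4, P4 14, P5 4, P6 4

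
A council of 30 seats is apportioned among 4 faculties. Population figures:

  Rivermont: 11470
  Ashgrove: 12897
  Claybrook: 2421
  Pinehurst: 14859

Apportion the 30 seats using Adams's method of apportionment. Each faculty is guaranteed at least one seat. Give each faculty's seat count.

Standard divisor 41647/30 ≈ 1388.233; standard quotas: Rivermont 8.262, Ashgrove 9.290, Claybrook 1.744, Pinehurst 10.704.
Rounding up gives 9, 10, 2, 11 = 32 seats, so the divisor must be adjusted.
With modified divisor 1460: modified quotas Rivermont 7.856, Ashgrove 8.834, Claybrook 1.658, Pinehurst 10.177.
Rounding up: Rivermont 8, Ashgrove 9, Claybrook 2, Pinehurst 11 (total 30).

Rivermont 8, Ashgrove 9, Claybrook 2, Pinehurst 11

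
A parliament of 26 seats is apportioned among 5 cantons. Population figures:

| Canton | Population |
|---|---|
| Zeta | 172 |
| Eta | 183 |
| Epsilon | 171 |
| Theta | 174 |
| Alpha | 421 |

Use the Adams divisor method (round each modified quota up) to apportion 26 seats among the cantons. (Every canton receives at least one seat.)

Zeta 4, Eta 4, Epsilon 4, Theta 4, Alpha 10

Standard divisor 1121/26 ≈ 43.115; standard quotas: Zeta 3.989, Eta 4.244, Epsilon 3.966, Theta 4.036, Alpha 9.764.
Rounding up gives 4, 5, 4, 5, 10 = 28 seats, so the divisor must be adjusted.
With modified divisor 46: modified quotas Zeta 3.739, Eta 3.978, Epsilon 3.717, Theta 3.783, Alpha 9.152.
Rounding up: Zeta 4, Eta 4, Epsilon 4, Theta 4, Alpha 10 (total 26).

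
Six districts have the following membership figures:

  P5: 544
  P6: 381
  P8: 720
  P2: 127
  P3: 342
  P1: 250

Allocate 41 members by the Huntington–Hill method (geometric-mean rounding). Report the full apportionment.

P5=9, P6=7, P8=13, P2=2, P3=6, P1=4

With divisor 57.5: modified quotas P5 9.461, P6 6.626, P8 12.522, P2 2.209, P3 5.948, P1 4.348.
Geometric-mean thresholds: P5 √(9·10)=9.487, P6 √(6·7)=6.481, P8 √(12·13)=12.490, P2 √(2·3)=2.449, P3 √(5·6)=5.477, P1 √(4·5)=4.472.
Each quota rounded against its threshold gives P5 9, P6 7, P8 13, P2 2, P3 6, P1 4 (total 41).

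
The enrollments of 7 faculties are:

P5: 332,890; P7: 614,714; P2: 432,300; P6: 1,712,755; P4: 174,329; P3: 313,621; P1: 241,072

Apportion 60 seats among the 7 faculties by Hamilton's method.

P5 5, P7 9, P2 7, P6 27, P4 3, P3 5, P1 4

Total 3821681; standard divisor 3821681/60 ≈ 63694.683.
Standard quotas: P5 5.2263, P7 9.6509, P2 6.7871, P6 26.8901, P4 2.7369, P3 4.9238, P1 3.7848.
Lower quotas: P5 5, P7 9, P2 6, P6 26, P4 2, P3 4, P1 3 (sum 55, leaving 5 seats).
Remainders in descending order: P3 0.9238, P6 0.8901, P2 0.7871, P1 0.7848, P4 0.7369, P7 0.6509, P5 0.2263.
The surplus seats go to P3, P6, P2, P1, P4.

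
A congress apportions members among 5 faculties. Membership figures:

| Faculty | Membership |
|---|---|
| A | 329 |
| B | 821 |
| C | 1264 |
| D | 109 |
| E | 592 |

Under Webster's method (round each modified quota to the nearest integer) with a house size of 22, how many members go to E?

Standard divisor 3115/22 ≈ 141.591; standard quotas: A 2.324, B 5.798, C 8.927, D 0.770, E 4.181.
Rounding to the nearest integer gives A 2, B 6, C 9, D 1, E 4 — total 22, matching the house size, so no adjustment is needed.
E receives 4.

4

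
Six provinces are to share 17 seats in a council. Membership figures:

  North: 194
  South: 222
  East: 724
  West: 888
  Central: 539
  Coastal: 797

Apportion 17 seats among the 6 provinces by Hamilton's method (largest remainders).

North: 1, South: 1, East: 4, West: 4, Central: 3, Coastal: 4

The standard divisor is 3364/17 ≈ 197.882.
Standard quotas: North 0.980, South 1.122, East 3.659, West 4.488, Central 2.724, Coastal 4.028.
Lower quotas: North 0, South 1, East 3, West 4, Central 2, Coastal 4 (sum 14, leaving 3 seats).
Remainders in descending order: North 0.980, Central 0.724, East 0.659, West 0.488, South 0.122, Coastal 0.028.
Largest remainders: North, Central, East receive the extra seats.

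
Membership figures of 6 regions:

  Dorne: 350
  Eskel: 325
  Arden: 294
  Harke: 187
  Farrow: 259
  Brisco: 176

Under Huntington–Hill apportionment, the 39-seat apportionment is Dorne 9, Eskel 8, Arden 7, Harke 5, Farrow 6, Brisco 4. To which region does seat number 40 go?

Priority for the next seat is population ÷ (√(s·(s+1))).
Priorities: Dorne 36.893, Eskel 38.302, Arden 39.287, Harke 34.141, Farrow 39.965, Brisco 39.355.
Highest priority: Farrow.

Farrow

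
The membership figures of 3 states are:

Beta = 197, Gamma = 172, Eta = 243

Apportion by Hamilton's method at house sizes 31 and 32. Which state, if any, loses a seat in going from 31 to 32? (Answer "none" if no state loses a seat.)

At 31 seats: Beta 10, Gamma 9, Eta 12.
At 32 seats: Beta 10, Gamma 9, Eta 13.
No state's allocation decreased.

none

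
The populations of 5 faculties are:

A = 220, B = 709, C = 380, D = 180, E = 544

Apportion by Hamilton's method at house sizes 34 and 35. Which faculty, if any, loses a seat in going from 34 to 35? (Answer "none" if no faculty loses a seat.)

At 34 seats: A 4, B 12, C 6, D 3, E 9.
At 35 seats: A 4, B 12, C 7, D 3, E 9.
No faculty's allocation decreased.

none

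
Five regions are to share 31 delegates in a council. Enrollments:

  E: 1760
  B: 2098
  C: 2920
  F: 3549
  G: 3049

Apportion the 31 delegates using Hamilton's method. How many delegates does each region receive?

Total 13376; standard divisor 13376/31 ≈ 431.484.
Standard quotas: E 4.079, B 4.862, C 6.767, F 8.225, G 7.066.
Lower quotas: E 4, B 4, C 6, F 8, G 7 (sum 29, leaving 2 seats).
Remainders in descending order: B 0.862, C 0.767, F 0.225, E 0.079, G 0.066.
Largest remainders: B, C receive the extra seats.

E 4; B 5; C 7; F 8; G 7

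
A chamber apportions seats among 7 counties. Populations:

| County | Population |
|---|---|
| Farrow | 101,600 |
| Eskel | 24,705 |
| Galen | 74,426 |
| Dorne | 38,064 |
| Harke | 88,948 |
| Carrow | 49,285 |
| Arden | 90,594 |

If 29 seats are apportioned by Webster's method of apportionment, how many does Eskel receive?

Standard divisor 467622/29 ≈ 16124.897; standard quotas: Farrow 6.301, Eskel 1.532, Galen 4.616, Dorne 2.361, Harke 5.516, Carrow 3.056, Arden 5.618.
Rounding to the nearest integer gives 6, 2, 5, 2, 6, 3, 6 = 30 seats, so the divisor must be adjusted.
With modified divisor 16231.9: modified quotas Farrow 6.259, Eskel 1.522, Galen 4.585, Dorne 2.345, Harke 5.480, Carrow 3.036, Arden 5.581.
Rounding to the nearest integer: Farrow 6, Eskel 2, Galen 5, Dorne 2, Harke 5, Carrow 3, Arden 6 (total 29).
Eskel receives 2.

2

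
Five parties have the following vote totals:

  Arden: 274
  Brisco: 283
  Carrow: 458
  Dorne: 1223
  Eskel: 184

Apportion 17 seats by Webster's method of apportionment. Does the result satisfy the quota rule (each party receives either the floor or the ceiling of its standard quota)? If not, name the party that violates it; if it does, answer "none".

Standard quotas: Arden 1.923, Brisco 1.986, Carrow 3.215, Dorne 8.584, Eskel 1.291.
Webster allocation: Arden 2, Brisco 2, Carrow 3, Dorne 9, Eskel 1.
Every allocation lies between the lower and upper quota.

none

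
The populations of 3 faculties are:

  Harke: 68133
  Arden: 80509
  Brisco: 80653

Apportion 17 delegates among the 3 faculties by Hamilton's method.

Harke 5, Arden 6, Brisco 6

Total 229295; standard divisor 229295/17 ≈ 13487.941.
Standard quotas: Harke 5.0514, Arden 5.9690, Brisco 5.9796.
Lower quotas: Harke 5, Arden 5, Brisco 5 (sum 15, leaving 2 seats).
Remainders in descending order: Brisco 0.9796, Arden 0.9690, Harke 0.0514.
The surplus seats go to Brisco, Arden.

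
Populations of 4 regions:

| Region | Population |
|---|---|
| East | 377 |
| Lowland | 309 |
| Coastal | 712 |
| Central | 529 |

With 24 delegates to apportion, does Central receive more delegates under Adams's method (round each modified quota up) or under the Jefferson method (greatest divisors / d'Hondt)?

Adams: East 5, Lowland 4, Coastal 9, Central 6.
Jefferson: East 4, Lowland 4, Coastal 9, Central 7.
Central gets 6 under Adams and 7 under Jefferson.

Jefferson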